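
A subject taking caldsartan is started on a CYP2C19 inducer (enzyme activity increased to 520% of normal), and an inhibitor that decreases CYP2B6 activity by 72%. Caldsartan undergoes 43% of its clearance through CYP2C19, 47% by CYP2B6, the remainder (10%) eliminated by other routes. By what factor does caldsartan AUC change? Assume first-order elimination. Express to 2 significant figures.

CYP2C19: 0.43 × 5.2 = 2.236
CYP2B6: 0.47 × 0.28 = 0.1316
Other: 0.1 (unchanged)
Relative clearance = 2.236 + 0.1316 + 0.1 = 2.4676.
Net AUC ratio = 1 / 2.4676 = 0.41.

0.41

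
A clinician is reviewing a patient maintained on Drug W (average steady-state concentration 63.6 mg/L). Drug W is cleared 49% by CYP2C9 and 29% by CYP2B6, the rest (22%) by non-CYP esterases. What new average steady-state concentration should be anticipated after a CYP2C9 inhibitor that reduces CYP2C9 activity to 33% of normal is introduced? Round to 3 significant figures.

CYP2C9: 0.49 × 0.33 = 0.1617
CYP2B6: 0.29 (unchanged)
Other: 0.22 (unchanged)
New clearance relative to baseline: 0.1617 + 0.29 + 0.22 = 0.6717.
With dosing unchanged, average steady-state concentration scales as 1/CL: 63.6 / 0.6717 = 94.7 mg/L.

94.7 mg/L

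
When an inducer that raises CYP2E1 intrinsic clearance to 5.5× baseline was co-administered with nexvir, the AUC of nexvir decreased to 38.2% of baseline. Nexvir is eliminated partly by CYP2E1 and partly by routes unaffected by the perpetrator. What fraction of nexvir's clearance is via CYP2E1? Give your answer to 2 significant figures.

0.36

CL'/CL = 1 / 0.382 = 2.618
5.5·fm + (1 − fm) = 2.618
fm = (2.618 − 1) / (5.5 − 1) = 0.36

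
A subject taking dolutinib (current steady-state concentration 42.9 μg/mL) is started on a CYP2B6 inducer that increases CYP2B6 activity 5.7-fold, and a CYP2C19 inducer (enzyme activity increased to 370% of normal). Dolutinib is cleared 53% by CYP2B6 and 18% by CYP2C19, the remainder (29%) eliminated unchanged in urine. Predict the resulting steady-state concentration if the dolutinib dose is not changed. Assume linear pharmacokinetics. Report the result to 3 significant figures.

The CYP2B6 pathway (53% of clearance) increases to 5.7× activity: 0.53 × 5.7 = 3.021.
The CYP2C19 pathway (18% of clearance) rises to 3.7× activity: 0.18 × 3.7 = 0.666.
The remaining 29% of clearance is unaffected.
CL_new/CL_old = 3.021 + 0.666 + 0.29 = 3.977.
Steady-state concentration ∝ 1/CL: new value = 42.9 / 3.977 = 10.8 μg/mL.

10.8 μg/mL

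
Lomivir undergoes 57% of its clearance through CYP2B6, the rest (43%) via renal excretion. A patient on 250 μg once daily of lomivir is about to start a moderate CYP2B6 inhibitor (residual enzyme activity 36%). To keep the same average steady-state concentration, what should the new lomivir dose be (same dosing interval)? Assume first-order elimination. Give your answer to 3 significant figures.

The CYP2B6 pathway (57% of clearance) is reduced to 0.36× activity: 0.57 × 0.36 = 0.2052.
Non-CYP routes (43%) are unchanged.
Relative clearance = 0.2052 + 0.43 = 0.6352.
Exposure is unchanged when dose changes in proportion to clearance. New dose = 250 μg × 0.6352 = 159 μg.

159 μg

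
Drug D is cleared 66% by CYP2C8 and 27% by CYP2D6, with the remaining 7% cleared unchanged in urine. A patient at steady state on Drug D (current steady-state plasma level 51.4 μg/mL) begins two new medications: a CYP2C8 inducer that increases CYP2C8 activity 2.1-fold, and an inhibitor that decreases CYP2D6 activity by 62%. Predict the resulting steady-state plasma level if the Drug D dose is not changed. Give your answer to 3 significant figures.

The CYP2C8 pathway (66% of clearance) is boosted to 2.1× activity: 0.66 × 2.1 = 1.386.
The CYP2D6 pathway (27% of clearance) drops to 0.38× activity: 0.27 × 0.38 = 0.1026.
Non-CYP routes (7%) are unchanged.
CL_new/CL_old = 1.386 + 0.1026 + 0.07 = 1.5586.
Steady-state plasma level ∝ 1/CL: new value = 51.4 / 1.5586 = 33.0 μg/mL.

33.0 μg/mL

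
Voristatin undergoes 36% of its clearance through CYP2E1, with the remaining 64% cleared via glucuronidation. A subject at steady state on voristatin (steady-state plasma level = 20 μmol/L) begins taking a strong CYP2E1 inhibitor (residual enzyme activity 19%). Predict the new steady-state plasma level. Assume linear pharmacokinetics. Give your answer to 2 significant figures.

CYP2E1: 0.36 × 0.19 = 0.0684
Other: 0.64 (unchanged)
New clearance relative to baseline: 0.0684 + 0.64 = 0.7084.
New steady-state plasma level = baseline ÷ relative clearance = 20 / 0.7084 = 28 μmol/L.

28 μmol/L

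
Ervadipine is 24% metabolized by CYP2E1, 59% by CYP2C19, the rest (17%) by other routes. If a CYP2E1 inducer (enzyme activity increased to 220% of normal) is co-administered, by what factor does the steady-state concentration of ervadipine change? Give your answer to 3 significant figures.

The CYP2E1 pathway (24% of clearance) is boosted to 2.2× activity: 0.24 × 2.2 = 0.528.
CYP2C19 (59%) and the residual 17% are unaffected.
New clearance relative to baseline: 0.528 + 0.59 + 0.17 = 1.288.
Steady-state concentration is inversely proportional to clearance, so the fold-change is 1 / 1.288 = 0.776.

0.776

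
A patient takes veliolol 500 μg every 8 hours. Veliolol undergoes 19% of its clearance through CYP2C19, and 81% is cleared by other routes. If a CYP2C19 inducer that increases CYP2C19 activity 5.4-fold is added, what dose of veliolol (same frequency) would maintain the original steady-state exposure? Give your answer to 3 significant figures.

The CYP2C19 pathway (19% of clearance) increases to 5.4× activity: 0.19 × 5.4 = 1.026.
Non-CYP routes (81%) are unchanged.
New clearance relative to baseline: 1.026 + 0.81 = 1.836.
Css,avg = (dose rate)/CL, so holding Css fixed requires dose ∝ CL: 500 × 1.836 = 918 μg.

918 μg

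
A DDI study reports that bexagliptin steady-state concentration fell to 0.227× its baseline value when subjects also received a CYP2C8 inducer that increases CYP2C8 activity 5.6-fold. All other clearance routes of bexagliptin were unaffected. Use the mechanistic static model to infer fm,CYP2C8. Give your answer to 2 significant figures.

0.74

CL'/CL = 1 / 0.227 = 4.405
5.6·fm + (1 − fm) = 4.405
fm = (4.405 − 1) / (5.6 − 1) = 0.74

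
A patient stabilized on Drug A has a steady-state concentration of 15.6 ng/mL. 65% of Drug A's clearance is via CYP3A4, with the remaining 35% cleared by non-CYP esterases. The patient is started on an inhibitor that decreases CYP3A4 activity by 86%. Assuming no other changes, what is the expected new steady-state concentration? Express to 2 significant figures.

The CYP3A4 pathway (65% of clearance) falls to 0.14× activity: 0.65 × 0.14 = 0.091.
Non-CYP routes (35%) are unchanged.
New clearance relative to baseline: 0.091 + 0.35 = 0.441.
With dosing unchanged, steady-state concentration scales as 1/CL: 15.6 / 0.441 = 35 ng/mL.

35 ng/mL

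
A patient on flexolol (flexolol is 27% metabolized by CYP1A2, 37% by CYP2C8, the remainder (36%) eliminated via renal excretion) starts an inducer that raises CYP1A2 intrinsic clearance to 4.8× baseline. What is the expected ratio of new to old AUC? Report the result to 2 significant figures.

The CYP1A2 pathway (27% of clearance) rises to 4.8× activity: 0.27 × 4.8 = 1.296.
CYP2C8 (37%) and the residual 36% are unaffected.
Relative clearance = 1.296 + 0.37 + 0.36 = 2.026.
Since AUC ∝ 1/CL, the ratio is 1 / 2.026 = 0.49.

0.49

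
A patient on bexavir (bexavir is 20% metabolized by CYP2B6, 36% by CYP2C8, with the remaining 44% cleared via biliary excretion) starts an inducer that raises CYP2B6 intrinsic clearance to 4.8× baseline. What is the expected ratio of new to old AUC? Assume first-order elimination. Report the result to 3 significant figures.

CYP2B6: 0.2 × 4.8 = 0.96
CYP2C8: 0.36 (unchanged)
Other: 0.44 (unchanged)
Relative clearance = 0.96 + 0.36 + 0.44 = 1.76.
AUC is inversely proportional to clearance, so the fold-change is 1 / 1.76 = 0.568.

0.568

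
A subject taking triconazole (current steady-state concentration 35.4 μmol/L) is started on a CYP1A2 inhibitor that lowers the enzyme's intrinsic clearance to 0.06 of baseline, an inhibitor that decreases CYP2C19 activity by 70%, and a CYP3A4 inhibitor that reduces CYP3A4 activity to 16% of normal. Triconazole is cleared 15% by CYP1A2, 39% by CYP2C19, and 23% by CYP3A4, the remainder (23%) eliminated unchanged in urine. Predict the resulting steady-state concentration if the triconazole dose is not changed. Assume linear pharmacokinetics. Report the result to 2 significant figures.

The CYP1A2 pathway (15% of clearance) drops to 0.06× activity: 0.15 × 0.06 = 0.009.
The CYP2C19 pathway (39% of clearance) drops to 0.3× activity: 0.39 × 0.3 = 0.117.
The CYP3A4 pathway (23% of clearance) is reduced to 0.16× activity: 0.23 × 0.16 = 0.0368.
The remaining 23% of clearance is unaffected.
New clearance relative to baseline: 0.009 + 0.117 + 0.0368 + 0.23 = 0.3928.
New steady-state concentration = 35.4 / 0.3928 = 90 μmol/L (concentration scales inversely with clearance).

90 μmol/L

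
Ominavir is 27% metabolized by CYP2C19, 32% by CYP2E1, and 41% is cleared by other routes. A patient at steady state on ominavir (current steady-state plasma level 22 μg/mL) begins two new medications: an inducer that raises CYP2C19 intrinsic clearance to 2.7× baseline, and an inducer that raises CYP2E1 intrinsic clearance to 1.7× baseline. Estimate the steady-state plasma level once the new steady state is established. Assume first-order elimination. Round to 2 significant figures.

13 μg/mL

The CYP2C19 pathway (27% of clearance) increases to 2.7× activity: 0.27 × 2.7 = 0.729.
The CYP2E1 pathway (32% of clearance) rises to 1.7× activity: 0.32 × 1.7 = 0.544.
The remaining 41% of clearance is unaffected.
New clearance relative to baseline: 0.729 + 0.544 + 0.41 = 1.683.
Dividing the baseline by the relative clearance: 22 / 1.683 = 13 μg/mL.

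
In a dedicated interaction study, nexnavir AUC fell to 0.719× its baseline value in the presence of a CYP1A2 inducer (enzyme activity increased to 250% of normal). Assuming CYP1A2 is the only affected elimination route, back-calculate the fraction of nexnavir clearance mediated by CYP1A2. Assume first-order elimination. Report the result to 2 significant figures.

0.26

CL'/CL = 1 / 0.719 = 1.391
2.5·fm + (1 − fm) = 1.391
fm = (1.391 − 1) / (2.5 − 1) = 0.26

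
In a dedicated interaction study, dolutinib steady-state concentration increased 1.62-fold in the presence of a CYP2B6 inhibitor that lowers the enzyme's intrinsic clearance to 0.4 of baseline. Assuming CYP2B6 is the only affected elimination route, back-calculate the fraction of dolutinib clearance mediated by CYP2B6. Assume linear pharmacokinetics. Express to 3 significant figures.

Call the CYP2B6 fraction fm. After the interaction, CL_new/CL_old = fm × 0.4 + (1 − fm).
Steady-state concentration ratio = 1 / (new CL fraction), so new CL fraction = 1 / 1.62 = 0.6173.
fm × 0.4 + 1 − fm = 0.6173  ⇒  fm × (0.4 − 1) = −0.3827  ⇒  fm = 0.638.

0.638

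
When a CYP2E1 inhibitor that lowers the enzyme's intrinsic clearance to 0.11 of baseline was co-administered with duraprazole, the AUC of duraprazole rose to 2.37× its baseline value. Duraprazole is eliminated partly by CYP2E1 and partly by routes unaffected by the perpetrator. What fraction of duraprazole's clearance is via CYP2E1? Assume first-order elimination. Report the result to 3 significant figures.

Let x = fm,CYP2E1. Because AUC ∝ 1/CL, relative clearance fell to 1/2.37 = 0.4219.
Setting x·0.11 + (1 − x) = 0.4219 and solving: x = (0.4219 − 1)/(0.11 − 1) = 0.650.

0.650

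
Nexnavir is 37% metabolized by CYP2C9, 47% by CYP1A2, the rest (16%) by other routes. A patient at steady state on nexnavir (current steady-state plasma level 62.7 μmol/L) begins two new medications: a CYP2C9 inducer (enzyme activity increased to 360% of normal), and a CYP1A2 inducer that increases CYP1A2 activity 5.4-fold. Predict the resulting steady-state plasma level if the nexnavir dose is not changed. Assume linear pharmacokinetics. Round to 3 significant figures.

The CYP2C9 pathway (37% of clearance) is boosted to 3.6× activity: 0.37 × 3.6 = 1.332.
The CYP1A2 pathway (47% of clearance) is boosted to 5.4× activity: 0.47 × 5.4 = 2.538.
The remaining 16% of clearance is unaffected.
Relative clearance = 1.332 + 2.538 + 0.16 = 4.03.
New steady-state plasma level = 62.7 / 4.03 = 15.6 μmol/L (concentration scales inversely with clearance).

15.6 μmol/L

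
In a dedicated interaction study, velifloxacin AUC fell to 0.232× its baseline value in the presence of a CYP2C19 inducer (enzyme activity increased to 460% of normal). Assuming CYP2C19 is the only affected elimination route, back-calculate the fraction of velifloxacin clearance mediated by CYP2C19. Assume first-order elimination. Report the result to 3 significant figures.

0.920

Call the CYP2C19 fraction fm. After the interaction, CL_new/CL_old = fm × 4.6 + (1 − fm).
AUC ratio = 1 / (new CL fraction), so new CL fraction = 1 / 0.232 = 4.31.
fm × 4.6 + 1 − fm = 4.31  ⇒  fm × (4.6 − 1) = 3.31  ⇒  fm = 0.920.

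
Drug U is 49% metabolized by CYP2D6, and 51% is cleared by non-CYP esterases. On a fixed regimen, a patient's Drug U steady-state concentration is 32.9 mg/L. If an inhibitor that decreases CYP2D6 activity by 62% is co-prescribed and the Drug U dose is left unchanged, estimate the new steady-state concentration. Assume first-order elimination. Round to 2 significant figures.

47 mg/L

The CYP2D6 pathway (49% of clearance) drops to 0.38× activity: 0.49 × 0.38 = 0.1862.
Non-CYP routes (51%) are unchanged.
Relative clearance = 0.1862 + 0.51 = 0.6962.
Steady-state concentration ∝ 1/CL, so new value = 32.9 / 0.6962 = 47 mg/L.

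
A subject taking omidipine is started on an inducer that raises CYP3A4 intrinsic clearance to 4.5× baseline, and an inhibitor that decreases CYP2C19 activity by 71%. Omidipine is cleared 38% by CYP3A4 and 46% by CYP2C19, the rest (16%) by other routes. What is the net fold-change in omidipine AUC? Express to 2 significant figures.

The CYP3A4 pathway (38% of clearance) increases to 4.5× activity: 0.38 × 4.5 = 1.71.
The CYP2C19 pathway (46% of clearance) drops to 0.29× activity: 0.46 × 0.29 = 0.1334.
Non-CYP routes (16%) are unchanged.
CL_new/CL_old = 1.71 + 0.1334 + 0.16 = 2.0034.
Net AUC ratio = 1 / 2.0034 = 0.50.

0.50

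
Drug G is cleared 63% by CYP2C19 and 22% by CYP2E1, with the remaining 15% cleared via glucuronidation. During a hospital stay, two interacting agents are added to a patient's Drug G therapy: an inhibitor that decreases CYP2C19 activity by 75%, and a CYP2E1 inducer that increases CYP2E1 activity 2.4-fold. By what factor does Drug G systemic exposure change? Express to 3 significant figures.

1.20

CYP2C19: 0.63 × 0.25 = 0.1575
CYP2E1: 0.22 × 2.4 = 0.528
Other: 0.15 (unchanged)
CL_new/CL_old = 0.1575 + 0.528 + 0.15 = 0.8355.
Net systemic exposure ratio = 1 / 0.8355 = 1.20.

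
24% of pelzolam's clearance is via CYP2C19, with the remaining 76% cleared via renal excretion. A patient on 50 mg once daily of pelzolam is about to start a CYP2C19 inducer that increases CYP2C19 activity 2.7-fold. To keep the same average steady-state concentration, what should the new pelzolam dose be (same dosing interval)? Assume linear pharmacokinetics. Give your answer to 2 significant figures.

70 mg

The CYP2C19 pathway (24% of clearance) rises to 2.7× activity: 0.24 × 2.7 = 0.648.
The remaining 76% of clearance is unaffected.
New clearance relative to baseline: 0.648 + 0.76 = 1.408.
To maintain the same steady-state level, dose must scale with clearance: new dose = 50 × 1.408 = 70 mg.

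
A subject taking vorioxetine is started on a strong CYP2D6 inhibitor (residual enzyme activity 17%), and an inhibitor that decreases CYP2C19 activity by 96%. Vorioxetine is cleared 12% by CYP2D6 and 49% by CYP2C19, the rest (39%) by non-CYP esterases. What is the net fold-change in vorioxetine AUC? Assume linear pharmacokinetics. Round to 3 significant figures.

The CYP2D6 pathway (12% of clearance) drops to 0.17× activity: 0.12 × 0.17 = 0.0204.
The CYP2C19 pathway (49% of clearance) is reduced to 0.04× activity: 0.49 × 0.04 = 0.0196.
The remaining 39% of clearance is unaffected.
CL_new/CL_old = 0.0204 + 0.0196 + 0.39 = 0.43.
Net AUC ratio = 1 / 0.43 = 2.33.

2.33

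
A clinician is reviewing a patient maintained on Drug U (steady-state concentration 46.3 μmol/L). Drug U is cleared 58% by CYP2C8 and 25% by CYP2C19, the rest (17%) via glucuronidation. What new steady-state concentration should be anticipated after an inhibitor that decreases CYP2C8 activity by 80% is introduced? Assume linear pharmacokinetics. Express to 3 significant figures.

86.4 μmol/L

The CYP2C8 pathway (58% of clearance) falls to 0.2× activity: 0.58 × 0.2 = 0.116.
CYP2C19 (25%) and the residual 17% are unaffected.
New clearance relative to baseline: 0.116 + 0.25 + 0.17 = 0.536.
New steady-state concentration = baseline ÷ relative clearance = 46.3 / 0.536 = 86.4 μmol/L.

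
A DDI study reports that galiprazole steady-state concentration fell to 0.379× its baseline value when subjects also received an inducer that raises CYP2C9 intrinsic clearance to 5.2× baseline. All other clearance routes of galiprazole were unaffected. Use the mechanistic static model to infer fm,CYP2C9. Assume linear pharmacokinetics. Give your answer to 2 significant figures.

Call the CYP2C9 fraction fm. After the interaction, CL_new/CL_old = fm × 5.2 + (1 − fm).
Steady-state concentration ratio = 1 / (new CL fraction), so new CL fraction = 1 / 0.379 = 2.639.
fm × 5.2 + 1 − fm = 2.639  ⇒  fm × (5.2 − 1) = 1.639  ⇒  fm = 0.39.

0.39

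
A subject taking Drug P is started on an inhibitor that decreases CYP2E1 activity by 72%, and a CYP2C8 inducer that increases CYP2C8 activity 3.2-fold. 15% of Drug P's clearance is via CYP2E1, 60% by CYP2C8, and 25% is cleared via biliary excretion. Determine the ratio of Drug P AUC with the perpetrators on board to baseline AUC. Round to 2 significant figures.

0.45

CYP2E1: 0.15 × 0.28 = 0.042
CYP2C8: 0.6 × 3.2 = 1.92
Other: 0.25 (unchanged)
New clearance relative to baseline: 0.042 + 1.92 + 0.25 = 2.212.
AUC ∝ 1/CL: fold-change = 1 / 2.212 = 0.45.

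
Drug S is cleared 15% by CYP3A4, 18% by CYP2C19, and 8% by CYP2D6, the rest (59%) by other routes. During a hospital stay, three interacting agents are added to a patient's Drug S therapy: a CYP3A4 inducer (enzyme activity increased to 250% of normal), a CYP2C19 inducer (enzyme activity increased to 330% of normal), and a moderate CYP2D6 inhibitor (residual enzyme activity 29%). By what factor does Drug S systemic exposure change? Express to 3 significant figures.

The CYP3A4 pathway (15% of clearance) increases to 2.5× activity: 0.15 × 2.5 = 0.375.
The CYP2C19 pathway (18% of clearance) increases to 3.3× activity: 0.18 × 3.3 = 0.594.
The CYP2D6 pathway (8% of clearance) is reduced to 0.29× activity: 0.08 × 0.29 = 0.0232.
Non-CYP routes (59%) are unchanged.
New clearance relative to baseline: 0.375 + 0.594 + 0.0232 + 0.59 = 1.5822.
Systemic exposure ∝ 1/CL: fold-change = 1 / 1.5822 = 0.632.

0.632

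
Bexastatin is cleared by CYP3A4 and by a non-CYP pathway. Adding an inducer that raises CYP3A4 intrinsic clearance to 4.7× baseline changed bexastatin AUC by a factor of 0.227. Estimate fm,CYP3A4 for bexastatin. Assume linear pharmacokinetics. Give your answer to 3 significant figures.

0.920

Let x = fm,CYP3A4. Because AUC ∝ 1/CL, relative clearance rose to 1/0.227 = 4.405.
Only the CYP3A4 route changed, so 4.405 = x·4.7 + (1 − x), giving x = 0.920.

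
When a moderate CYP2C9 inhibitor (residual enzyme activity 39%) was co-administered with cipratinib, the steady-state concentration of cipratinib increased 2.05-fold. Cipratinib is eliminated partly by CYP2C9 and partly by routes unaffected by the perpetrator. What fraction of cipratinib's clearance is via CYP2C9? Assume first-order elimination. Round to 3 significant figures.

Let fm be the CYP2C9 fraction. New clearance relative to baseline = fm × 0.39 + (1 − fm).
Steady-state concentration ratio = 1 / (new CL fraction), so new CL fraction = 1 / 2.05 = 0.4878.
fm × 0.39 + 1 − fm = 0.4878  ⇒  fm × (0.39 − 1) = −0.5122  ⇒  fm = 0.840.

0.840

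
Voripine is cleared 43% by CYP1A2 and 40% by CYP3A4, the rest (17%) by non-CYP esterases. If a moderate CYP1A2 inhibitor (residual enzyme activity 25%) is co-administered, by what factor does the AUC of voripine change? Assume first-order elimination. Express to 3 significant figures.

The CYP1A2 pathway (43% of clearance) is reduced to 0.25× activity: 0.43 × 0.25 = 0.1075.
CYP3A4 (40%) and the residual 17% are unaffected.
New clearance relative to baseline: 0.1075 + 0.4 + 0.17 = 0.6775.
AUC ratio = CL_old/CL_new = 1 / 0.6775 = 1.48.

1.48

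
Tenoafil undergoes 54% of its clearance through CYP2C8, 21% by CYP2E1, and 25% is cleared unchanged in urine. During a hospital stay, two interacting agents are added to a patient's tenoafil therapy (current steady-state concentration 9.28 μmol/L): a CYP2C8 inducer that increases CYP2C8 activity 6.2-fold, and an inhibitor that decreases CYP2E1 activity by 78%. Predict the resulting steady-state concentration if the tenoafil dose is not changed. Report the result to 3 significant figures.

CYP2C8: 0.54 × 6.2 = 3.348
CYP2E1: 0.21 × 0.22 = 0.0462
Other: 0.25 (unchanged)
Relative clearance = 3.348 + 0.0462 + 0.25 = 3.6442.
New steady-state concentration = 9.28 / 3.6442 = 2.55 μmol/L (concentration scales inversely with clearance).

2.55 μmol/L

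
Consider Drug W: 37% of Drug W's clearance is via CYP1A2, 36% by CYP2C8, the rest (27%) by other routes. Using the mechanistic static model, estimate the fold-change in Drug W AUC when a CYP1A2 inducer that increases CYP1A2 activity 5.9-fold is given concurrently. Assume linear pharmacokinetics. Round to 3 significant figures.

0.355

The CYP1A2 pathway (37% of clearance) rises to 5.9× activity: 0.37 × 5.9 = 2.183.
CYP2C8 (36%) and the residual 27% are unaffected.
CL_new/CL_old = 2.183 + 0.36 + 0.27 = 2.813.
AUC is inversely proportional to clearance, so the fold-change is 1 / 2.813 = 0.355.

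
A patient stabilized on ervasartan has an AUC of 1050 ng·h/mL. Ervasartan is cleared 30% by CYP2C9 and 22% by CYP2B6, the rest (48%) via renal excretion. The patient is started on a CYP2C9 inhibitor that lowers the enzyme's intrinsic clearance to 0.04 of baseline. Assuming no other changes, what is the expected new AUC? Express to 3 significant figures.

1.47 × 10³ ng·h/mL

The CYP2C9 pathway (30% of clearance) falls to 0.04× activity: 0.3 × 0.04 = 0.012.
CYP2B6 (22%) and the residual 48% are unaffected.
CL_new/CL_old = 0.012 + 0.22 + 0.48 = 0.712.
AUC ∝ 1/CL, so new value = 1050 / 0.712 = 1.47 × 10³ ng·h/mL.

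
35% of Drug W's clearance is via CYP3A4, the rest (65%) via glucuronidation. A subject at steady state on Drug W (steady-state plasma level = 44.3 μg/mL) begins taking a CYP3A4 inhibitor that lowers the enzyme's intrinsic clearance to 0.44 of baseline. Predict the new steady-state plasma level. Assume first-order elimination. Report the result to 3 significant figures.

55.1 μg/mL

The CYP3A4 pathway (35% of clearance) is reduced to 0.44× activity: 0.35 × 0.44 = 0.154.
The remaining 65% of clearance is unaffected.
Relative clearance = 0.154 + 0.65 = 0.804.
New steady-state plasma level = baseline ÷ relative clearance = 44.3 / 0.804 = 55.1 μg/mL.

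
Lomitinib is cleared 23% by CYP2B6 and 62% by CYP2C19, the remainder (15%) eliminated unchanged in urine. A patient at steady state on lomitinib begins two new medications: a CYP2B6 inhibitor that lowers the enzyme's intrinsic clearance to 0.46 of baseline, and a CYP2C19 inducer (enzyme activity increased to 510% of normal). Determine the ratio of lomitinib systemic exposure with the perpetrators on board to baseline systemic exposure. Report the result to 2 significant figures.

0.29

CYP2B6: 0.23 × 0.46 = 0.1058
CYP2C19: 0.62 × 5.1 = 3.162
Other: 0.15 (unchanged)
New clearance relative to baseline: 0.1058 + 3.162 + 0.15 = 3.4178.
Net systemic exposure ratio = 1 / 3.4178 = 0.29.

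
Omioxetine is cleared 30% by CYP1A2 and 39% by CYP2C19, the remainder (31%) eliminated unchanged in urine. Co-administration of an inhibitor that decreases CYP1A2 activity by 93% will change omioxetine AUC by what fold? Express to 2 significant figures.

1.4

The CYP1A2 pathway (30% of clearance) is reduced to 0.07× activity: 0.3 × 0.07 = 0.021.
CYP2C19 (39%) and the residual 31% are unaffected.
New clearance relative to baseline: 0.021 + 0.39 + 0.31 = 0.721.
AUC ratio = CL_old/CL_new = 1 / 0.721 = 1.4.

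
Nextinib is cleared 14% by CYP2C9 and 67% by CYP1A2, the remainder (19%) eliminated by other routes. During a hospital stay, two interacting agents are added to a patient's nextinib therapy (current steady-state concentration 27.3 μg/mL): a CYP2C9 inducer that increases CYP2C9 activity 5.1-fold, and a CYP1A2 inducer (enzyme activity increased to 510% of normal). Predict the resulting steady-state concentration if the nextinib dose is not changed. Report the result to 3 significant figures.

The CYP2C9 pathway (14% of clearance) increases to 5.1× activity: 0.14 × 5.1 = 0.714.
The CYP1A2 pathway (67% of clearance) is boosted to 5.1× activity: 0.67 × 5.1 = 3.417.
Non-CYP routes (19%) are unchanged.
Relative clearance = 0.714 + 3.417 + 0.19 = 4.321.
Steady-state concentration ∝ 1/CL: new value = 27.3 / 4.321 = 6.32 μg/mL.

6.32 μg/mL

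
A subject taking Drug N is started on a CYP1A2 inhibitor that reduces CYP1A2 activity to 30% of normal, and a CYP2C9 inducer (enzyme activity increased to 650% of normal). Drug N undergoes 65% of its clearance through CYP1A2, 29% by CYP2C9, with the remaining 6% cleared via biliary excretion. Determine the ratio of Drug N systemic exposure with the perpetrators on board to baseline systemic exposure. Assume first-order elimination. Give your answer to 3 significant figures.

The CYP1A2 pathway (65% of clearance) is reduced to 0.3× activity: 0.65 × 0.3 = 0.195.
The CYP2C9 pathway (29% of clearance) rises to 6.5× activity: 0.29 × 6.5 = 1.885.
The remaining 6% of clearance is unaffected.
Relative clearance = 0.195 + 1.885 + 0.06 = 2.14.
Because systemic exposure varies inversely with clearance, the combined effect is 1 / 2.14 = 0.467.

0.467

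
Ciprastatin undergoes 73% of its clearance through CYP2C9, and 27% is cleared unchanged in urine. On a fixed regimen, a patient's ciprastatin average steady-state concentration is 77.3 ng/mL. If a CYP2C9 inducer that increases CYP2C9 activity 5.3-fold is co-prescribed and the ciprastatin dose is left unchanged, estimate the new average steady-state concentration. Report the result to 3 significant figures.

CYP2C9: 0.73 × 5.3 = 3.869
Other: 0.27 (unchanged)
CL_new/CL_old = 3.869 + 0.27 = 4.139.
New average steady-state concentration = baseline ÷ relative clearance = 77.3 / 4.139 = 18.7 ng/mL.

18.7 ng/mL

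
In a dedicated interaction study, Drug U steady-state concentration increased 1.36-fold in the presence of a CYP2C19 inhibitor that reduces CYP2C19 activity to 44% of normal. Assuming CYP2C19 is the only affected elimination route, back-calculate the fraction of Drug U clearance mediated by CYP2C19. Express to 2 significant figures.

Let fm be the CYP2C19 fraction. New clearance relative to baseline = fm × 0.44 + (1 − fm).
Steady-state concentration ratio = 1 / (new CL fraction), so new CL fraction = 1 / 1.36 = 0.7353.
fm × 0.44 + 1 − fm = 0.7353  ⇒  fm × (0.44 − 1) = −0.2647  ⇒  fm = 0.47.

0.47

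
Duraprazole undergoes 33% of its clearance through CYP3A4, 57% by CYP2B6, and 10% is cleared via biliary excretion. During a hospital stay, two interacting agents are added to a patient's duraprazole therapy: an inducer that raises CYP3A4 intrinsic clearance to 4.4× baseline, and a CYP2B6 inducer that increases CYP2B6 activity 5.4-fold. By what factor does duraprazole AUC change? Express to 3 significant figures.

CYP3A4: 0.33 × 4.4 = 1.452
CYP2B6: 0.57 × 5.4 = 3.078
Other: 0.1 (unchanged)
CL_new/CL_old = 1.452 + 3.078 + 0.1 = 4.63.
Net AUC ratio = 1 / 4.63 = 0.216.

0.216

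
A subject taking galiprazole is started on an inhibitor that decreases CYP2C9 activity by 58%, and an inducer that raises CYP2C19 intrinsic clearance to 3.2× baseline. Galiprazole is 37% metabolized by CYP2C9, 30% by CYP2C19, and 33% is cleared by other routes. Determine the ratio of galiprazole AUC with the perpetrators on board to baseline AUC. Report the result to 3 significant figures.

0.692

The CYP2C9 pathway (37% of clearance) drops to 0.42× activity: 0.37 × 0.42 = 0.1554.
The CYP2C19 pathway (30% of clearance) is boosted to 3.2× activity: 0.3 × 3.2 = 0.96.
The remaining 33% of clearance is unaffected.
Relative clearance = 0.1554 + 0.96 + 0.33 = 1.4454.
AUC ∝ 1/CL: fold-change = 1 / 1.4454 = 0.692.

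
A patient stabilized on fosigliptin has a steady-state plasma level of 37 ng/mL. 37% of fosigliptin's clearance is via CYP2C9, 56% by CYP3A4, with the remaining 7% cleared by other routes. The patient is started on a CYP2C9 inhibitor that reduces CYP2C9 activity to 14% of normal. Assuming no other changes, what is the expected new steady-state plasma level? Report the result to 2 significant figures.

54 ng/mL

CYP2C9: 0.37 × 0.14 = 0.0518
CYP3A4: 0.56 (unchanged)
Other: 0.07 (unchanged)
CL_new/CL_old = 0.0518 + 0.56 + 0.07 = 0.6818.
With dosing unchanged, steady-state plasma level scales as 1/CL: 37 / 0.6818 = 54 ng/mL.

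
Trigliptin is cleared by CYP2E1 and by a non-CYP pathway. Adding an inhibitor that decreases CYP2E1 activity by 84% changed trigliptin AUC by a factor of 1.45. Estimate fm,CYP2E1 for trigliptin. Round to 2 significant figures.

0.37

CL'/CL = 1 / 1.45 = 0.6897
0.16·fm + (1 − fm) = 0.6897
fm = (0.6897 − 1) / (0.16 − 1) = 0.37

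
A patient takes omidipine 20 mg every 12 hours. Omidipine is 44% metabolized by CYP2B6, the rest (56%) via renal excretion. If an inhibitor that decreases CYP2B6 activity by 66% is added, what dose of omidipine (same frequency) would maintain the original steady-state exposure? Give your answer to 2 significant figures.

14 mg

CYP2B6: 0.44 × 0.34 = 0.1496
Other: 0.56 (unchanged)
CL_new/CL_old = 0.1496 + 0.56 = 0.7096.
Exposure is unchanged when dose changes in proportion to clearance. New dose = 20 mg × 0.7096 = 14 mg.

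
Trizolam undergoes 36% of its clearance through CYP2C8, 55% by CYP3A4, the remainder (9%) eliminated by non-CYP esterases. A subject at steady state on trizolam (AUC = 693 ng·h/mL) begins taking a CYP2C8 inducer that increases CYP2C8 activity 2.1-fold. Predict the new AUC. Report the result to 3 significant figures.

496 ng·h/mL

The CYP2C8 pathway (36% of clearance) increases to 2.1× activity: 0.36 × 2.1 = 0.756.
CYP3A4 (55%) and the residual 9% are unaffected.
CL_new/CL_old = 0.756 + 0.55 + 0.09 = 1.396.
New AUC = baseline ÷ relative clearance = 693 / 1.396 = 496 ng·h/mL.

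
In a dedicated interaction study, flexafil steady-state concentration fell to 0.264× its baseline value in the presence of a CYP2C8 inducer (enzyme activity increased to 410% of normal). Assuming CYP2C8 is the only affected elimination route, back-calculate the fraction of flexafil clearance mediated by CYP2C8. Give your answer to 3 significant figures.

0.899

Let x = fm,CYP2C8. Because steady-state concentration ∝ 1/CL, relative clearance rose to 1/0.264 = 3.788.
Setting x·4.1 + (1 − x) = 3.788 and solving: x = (3.788 − 1)/(4.1 − 1) = 0.899.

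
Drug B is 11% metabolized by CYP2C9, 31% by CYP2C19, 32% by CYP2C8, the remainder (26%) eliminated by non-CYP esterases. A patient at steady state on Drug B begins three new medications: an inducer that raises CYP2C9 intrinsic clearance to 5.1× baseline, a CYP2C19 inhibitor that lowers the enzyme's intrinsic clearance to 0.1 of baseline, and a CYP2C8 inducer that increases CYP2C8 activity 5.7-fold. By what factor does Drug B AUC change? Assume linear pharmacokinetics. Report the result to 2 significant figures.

0.37

CYP2C9: 0.11 × 5.1 = 0.561
CYP2C19: 0.31 × 0.1 = 0.031
CYP2C8: 0.32 × 5.7 = 1.824
Other: 0.26 (unchanged)
New clearance relative to baseline: 0.561 + 0.031 + 1.824 + 0.26 = 2.676.
AUC ∝ 1/CL: fold-change = 1 / 2.676 = 0.37.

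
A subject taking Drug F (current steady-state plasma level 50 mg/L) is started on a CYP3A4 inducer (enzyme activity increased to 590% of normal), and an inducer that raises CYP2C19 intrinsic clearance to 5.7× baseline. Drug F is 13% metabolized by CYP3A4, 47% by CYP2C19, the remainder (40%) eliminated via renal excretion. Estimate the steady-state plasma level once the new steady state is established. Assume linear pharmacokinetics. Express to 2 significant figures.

The CYP3A4 pathway (13% of clearance) increases to 5.9× activity: 0.13 × 5.9 = 0.767.
The CYP2C19 pathway (47% of clearance) is boosted to 5.7× activity: 0.47 × 5.7 = 2.679.
Non-CYP routes (40%) are unchanged.
CL_new/CL_old = 0.767 + 2.679 + 0.4 = 3.846.
New steady-state plasma level = 50 / 3.846 = 13 mg/L (concentration scales inversely with clearance).

13 mg/L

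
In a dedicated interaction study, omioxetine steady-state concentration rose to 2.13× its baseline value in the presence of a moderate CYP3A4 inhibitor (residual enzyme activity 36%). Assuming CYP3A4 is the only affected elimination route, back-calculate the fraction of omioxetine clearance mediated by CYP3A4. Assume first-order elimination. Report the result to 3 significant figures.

Let fm be the CYP3A4 fraction. New clearance relative to baseline = fm × 0.36 + (1 − fm).
Steady-state concentration ratio = 1 / (new CL fraction), so new CL fraction = 1 / 2.13 = 0.4695.
fm × 0.36 + 1 − fm = 0.4695  ⇒  fm × (0.36 − 1) = −0.5305  ⇒  fm = 0.829.

0.829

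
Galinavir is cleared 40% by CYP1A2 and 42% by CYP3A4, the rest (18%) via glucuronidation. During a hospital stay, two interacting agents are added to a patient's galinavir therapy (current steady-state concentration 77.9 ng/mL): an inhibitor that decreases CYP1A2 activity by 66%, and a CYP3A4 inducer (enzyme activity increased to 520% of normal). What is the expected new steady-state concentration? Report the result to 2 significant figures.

The CYP1A2 pathway (40% of clearance) falls to 0.34× activity: 0.4 × 0.34 = 0.136.
The CYP3A4 pathway (42% of clearance) increases to 5.2× activity: 0.42 × 5.2 = 2.184.
Non-CYP routes (18%) are unchanged.
CL_new/CL_old = 0.136 + 2.184 + 0.18 = 2.5.
Dividing the baseline by the relative clearance: 77.9 / 2.5 = 31 ng/mL.

31 ng/mL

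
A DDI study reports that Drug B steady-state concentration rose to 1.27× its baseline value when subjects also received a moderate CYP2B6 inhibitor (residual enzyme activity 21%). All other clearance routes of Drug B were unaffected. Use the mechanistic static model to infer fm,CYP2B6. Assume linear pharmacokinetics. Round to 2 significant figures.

CL'/CL = 1 / 1.27 = 0.7874
0.21·fm + (1 − fm) = 0.7874
fm = (0.7874 − 1) / (0.21 − 1) = 0.27

0.27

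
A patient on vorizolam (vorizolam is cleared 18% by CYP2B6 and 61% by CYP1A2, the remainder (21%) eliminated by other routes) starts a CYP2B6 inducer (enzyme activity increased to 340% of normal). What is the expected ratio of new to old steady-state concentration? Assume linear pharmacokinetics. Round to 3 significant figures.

The CYP2B6 pathway (18% of clearance) increases to 3.4× activity: 0.18 × 3.4 = 0.612.
CYP1A2 (61%) and the residual 21% are unaffected.
Relative clearance = 0.612 + 0.61 + 0.21 = 1.432.
Since steady-state concentration ∝ 1/CL, the ratio is 1 / 1.432 = 0.698.

0.698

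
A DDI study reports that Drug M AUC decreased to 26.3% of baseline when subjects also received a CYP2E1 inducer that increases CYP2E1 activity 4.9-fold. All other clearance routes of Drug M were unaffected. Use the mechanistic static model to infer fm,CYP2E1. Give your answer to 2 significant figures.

CL'/CL = 1 / 0.263 = 3.802
4.9·fm + (1 − fm) = 3.802
fm = (3.802 − 1) / (4.9 − 1) = 0.72

0.72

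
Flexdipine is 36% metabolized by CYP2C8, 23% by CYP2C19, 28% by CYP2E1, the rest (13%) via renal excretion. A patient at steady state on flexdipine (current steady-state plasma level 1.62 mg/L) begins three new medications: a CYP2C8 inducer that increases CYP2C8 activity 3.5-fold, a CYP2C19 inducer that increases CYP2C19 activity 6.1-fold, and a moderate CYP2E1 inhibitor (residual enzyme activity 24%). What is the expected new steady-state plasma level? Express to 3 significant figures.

CYP2C8: 0.36 × 3.5 = 1.26
CYP2C19: 0.23 × 6.1 = 1.403
CYP2E1: 0.28 × 0.24 = 0.0672
Other: 0.13 (unchanged)
CL_new/CL_old = 1.26 + 1.403 + 0.0672 + 0.13 = 2.8602.
Dividing the baseline by the relative clearance: 1.62 / 2.8602 = 0.566 mg/L.

0.566 mg/L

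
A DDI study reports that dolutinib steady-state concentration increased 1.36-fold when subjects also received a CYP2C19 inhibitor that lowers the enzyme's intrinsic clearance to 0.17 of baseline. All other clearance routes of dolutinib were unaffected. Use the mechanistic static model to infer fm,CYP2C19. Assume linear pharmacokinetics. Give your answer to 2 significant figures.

Call the CYP2C19 fraction fm. After the interaction, CL_new/CL_old = fm × 0.17 + (1 − fm).
Steady-state concentration ratio = 1 / (new CL fraction), so new CL fraction = 1 / 1.36 = 0.7353.
fm × 0.17 + 1 − fm = 0.7353  ⇒  fm × (0.17 − 1) = −0.2647  ⇒  fm = 0.32.

0.32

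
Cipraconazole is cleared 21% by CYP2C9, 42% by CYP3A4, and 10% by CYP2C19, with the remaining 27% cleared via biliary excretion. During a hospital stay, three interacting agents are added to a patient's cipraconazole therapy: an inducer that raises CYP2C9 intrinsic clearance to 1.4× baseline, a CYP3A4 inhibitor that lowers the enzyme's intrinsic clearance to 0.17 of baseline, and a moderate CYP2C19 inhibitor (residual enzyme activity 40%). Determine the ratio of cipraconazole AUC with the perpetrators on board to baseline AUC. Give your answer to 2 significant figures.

CYP2C9: 0.21 × 1.4 = 0.294
CYP3A4: 0.42 × 0.17 = 0.0714
CYP2C19: 0.1 × 0.4 = 0.04
Other: 0.27 (unchanged)
New clearance relative to baseline: 0.294 + 0.0714 + 0.04 + 0.27 = 0.6754.
AUC ∝ 1/CL: fold-change = 1 / 0.6754 = 1.5.

1.5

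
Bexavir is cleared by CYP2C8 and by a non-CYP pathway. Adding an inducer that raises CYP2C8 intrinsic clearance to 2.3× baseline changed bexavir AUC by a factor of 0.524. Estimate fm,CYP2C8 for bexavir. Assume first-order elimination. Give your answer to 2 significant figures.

0.70

CL'/CL = 1 / 0.524 = 1.908
2.3·fm + (1 − fm) = 1.908
fm = (1.908 − 1) / (2.3 − 1) = 0.70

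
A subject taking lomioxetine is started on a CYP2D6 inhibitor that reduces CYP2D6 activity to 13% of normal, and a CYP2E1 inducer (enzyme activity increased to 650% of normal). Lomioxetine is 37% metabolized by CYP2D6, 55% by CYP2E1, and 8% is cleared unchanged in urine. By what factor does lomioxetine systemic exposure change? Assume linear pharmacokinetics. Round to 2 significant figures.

CYP2D6: 0.37 × 0.13 = 0.0481
CYP2E1: 0.55 × 6.5 = 3.575
Other: 0.08 (unchanged)
Relative clearance = 0.0481 + 3.575 + 0.08 = 3.7031.
Systemic exposure ∝ 1/CL: fold-change = 1 / 3.7031 = 0.27.

0.27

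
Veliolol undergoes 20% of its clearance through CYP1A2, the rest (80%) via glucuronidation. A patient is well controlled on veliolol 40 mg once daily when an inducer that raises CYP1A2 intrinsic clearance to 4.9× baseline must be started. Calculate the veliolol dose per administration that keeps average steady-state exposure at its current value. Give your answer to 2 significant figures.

71 mg

The CYP1A2 pathway (20% of clearance) rises to 4.9× activity: 0.2 × 4.9 = 0.98.
Non-CYP routes (80%) are unchanged.
CL_new/CL_old = 0.98 + 0.8 = 1.78.
Css,avg = (dose rate)/CL, so holding Css fixed requires dose ∝ CL: 40 × 1.78 = 71 mg.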